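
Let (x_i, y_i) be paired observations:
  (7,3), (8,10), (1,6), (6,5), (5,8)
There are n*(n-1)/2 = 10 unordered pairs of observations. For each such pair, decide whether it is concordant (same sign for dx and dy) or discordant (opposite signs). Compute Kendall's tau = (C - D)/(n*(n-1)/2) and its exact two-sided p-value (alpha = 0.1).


Step 1: Enumerate the 10 unordered pairs (i,j) with i<j and classify each by sign(x_j-x_i) * sign(y_j-y_i).
  (1,2):dx=+1,dy=+7->C; (1,3):dx=-6,dy=+3->D; (1,4):dx=-1,dy=+2->D; (1,5):dx=-2,dy=+5->D
  (2,3):dx=-7,dy=-4->C; (2,4):dx=-2,dy=-5->C; (2,5):dx=-3,dy=-2->C; (3,4):dx=+5,dy=-1->D
  (3,5):dx=+4,dy=+2->C; (4,5):dx=-1,dy=+3->D
Step 2: C = 5, D = 5, total pairs = 10.
Step 3: tau = (C - D)/(n(n-1)/2) = (5 - 5)/10 = 0.000000.
Step 4: Exact two-sided p-value (enumerate n! = 120 permutations of y under H0): p = 1.000000.
Step 5: alpha = 0.1. fail to reject H0.

tau_b = 0.0000 (C=5, D=5), p = 1.000000, fail to reject H0.


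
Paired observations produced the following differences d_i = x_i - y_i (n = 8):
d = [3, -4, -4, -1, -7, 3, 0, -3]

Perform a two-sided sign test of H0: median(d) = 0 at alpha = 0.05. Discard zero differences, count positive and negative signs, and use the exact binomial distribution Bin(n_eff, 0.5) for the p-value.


Step 1: Discard zero differences. Original n = 8; n_eff = number of nonzero differences = 7.
Nonzero differences (with sign): +3, -4, -4, -1, -7, +3, -3
Step 2: Count signs: positive = 2, negative = 5.
Step 3: Under H0: P(positive) = 0.5, so the number of positives S ~ Bin(7, 0.5).
Step 4: Two-sided exact p-value = sum of Bin(7,0.5) probabilities at or below the observed probability = 0.453125.
Step 5: alpha = 0.05. fail to reject H0.

n_eff = 7, pos = 2, neg = 5, p = 0.453125, fail to reject H0.


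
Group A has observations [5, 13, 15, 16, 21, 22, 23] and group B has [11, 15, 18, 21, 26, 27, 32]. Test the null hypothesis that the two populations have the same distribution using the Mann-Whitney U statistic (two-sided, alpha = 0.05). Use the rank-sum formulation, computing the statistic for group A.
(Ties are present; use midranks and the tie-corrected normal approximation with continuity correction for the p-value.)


Step 1: Combine and sort all 14 observations; assign midranks.
sorted (value, group): (5,X), (11,Y), (13,X), (15,X), (15,Y), (16,X), (18,Y), (21,X), (21,Y), (22,X), (23,X), (26,Y), (27,Y), (32,Y)
ranks: 5->1, 11->2, 13->3, 15->4.5, 15->4.5, 16->6, 18->7, 21->8.5, 21->8.5, 22->10, 23->11, 26->12, 27->13, 32->14
Step 2: Rank sum for X: R1 = 1 + 3 + 4.5 + 6 + 8.5 + 10 + 11 = 44.
Step 3: U_X = R1 - n1(n1+1)/2 = 44 - 7*8/2 = 44 - 28 = 16.
       U_Y = n1*n2 - U_X = 49 - 16 = 33.
Step 4: Ties are present, so use the tie-corrected normal approximation (with continuity correction) for the p-value.
Step 5: p-value = 0.305620; compare to alpha = 0.05. fail to reject H0.

U_X = 16, p = 0.305620, fail to reject H0 at alpha = 0.05.


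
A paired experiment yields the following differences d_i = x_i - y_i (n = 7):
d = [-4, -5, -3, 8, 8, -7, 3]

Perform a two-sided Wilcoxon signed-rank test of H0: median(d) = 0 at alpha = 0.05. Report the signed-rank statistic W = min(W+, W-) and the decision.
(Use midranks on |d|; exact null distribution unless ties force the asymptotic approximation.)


Step 1: Drop any zero differences (none here) and take |d_i|.
|d| = [4, 5, 3, 8, 8, 7, 3]
Step 2: Midrank |d_i| (ties get averaged ranks).
ranks: |4|->3, |5|->4, |3|->1.5, |8|->6.5, |8|->6.5, |7|->5, |3|->1.5
Step 3: Attach original signs; sum ranks with positive sign and with negative sign.
W+ = 6.5 + 6.5 + 1.5 = 14.5
W- = 3 + 4 + 1.5 + 5 = 13.5
(Check: W+ + W- = 28 should equal n(n+1)/2 = 28.)
Step 4: Test statistic W = min(W+, W-) = 13.5.
Step 5: Ties in |d|, so use the tie-corrected normal approximation.
        E[W] = n(n+1)/4 = 7*8/4 = 14.
        Tie groups: |d|=3 (t=2), |d|=8 (t=2); sum(t^3 - t) = 12.
        Var[W] = n(n+1)(2n+1)/24 - sum(t^3-t)/48 = 840/24 - 12/48 = 34.75.
        z = (W - E[W]) / sqrt(Var[W]) = (13.5 - 14) / 5.8949 = -0.0848.
        Two-sided p = 2*Phi(z) = 0.932405.
Step 6: alpha = 0.05. fail to reject H0.

W+ = 14.5, W- = 13.5, W = min = 13.5, p = 0.932405, fail to reject H0.


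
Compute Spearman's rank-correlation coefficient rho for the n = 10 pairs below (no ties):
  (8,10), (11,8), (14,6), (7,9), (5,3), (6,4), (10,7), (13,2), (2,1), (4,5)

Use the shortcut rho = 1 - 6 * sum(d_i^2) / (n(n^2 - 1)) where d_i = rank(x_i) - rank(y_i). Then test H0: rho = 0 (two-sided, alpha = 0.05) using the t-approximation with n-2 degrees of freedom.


Step 1: Rank x and y separately (midranks; no ties here).
rank(x): 8->6, 11->8, 14->10, 7->5, 5->3, 6->4, 10->7, 13->9, 2->1, 4->2
rank(y): 10->10, 8->8, 6->6, 9->9, 3->3, 4->4, 7->7, 2->2, 1->1, 5->5
Step 2: d_i = R_x(i) - R_y(i); compute d_i^2.
  (6-10)^2=16, (8-8)^2=0, (10-6)^2=16, (5-9)^2=16, (3-3)^2=0, (4-4)^2=0, (7-7)^2=0, (9-2)^2=49, (1-1)^2=0, (2-5)^2=9
sum(d^2) = 106.
Step 3: rho = 1 - 6*106 / (10*(10^2 - 1)) = 1 - 636/990 = 0.357576.
Step 4: Under H0, t = rho * sqrt((n-2)/(1-rho^2)) = 1.0830 ~ t(8).
Step 5: Two-sided p-value from the t-distribution with 8 df = 0.310376.
Step 6: alpha = 0.05. fail to reject H0.

rho = 0.3576, p = 0.310376, fail to reject H0 at alpha = 0.05.


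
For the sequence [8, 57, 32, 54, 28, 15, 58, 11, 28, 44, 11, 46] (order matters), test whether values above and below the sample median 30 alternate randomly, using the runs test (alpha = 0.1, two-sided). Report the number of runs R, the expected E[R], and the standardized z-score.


Step 1: Compute median = 30; label A = above, B = below.
Labels in order: BAAABBABBABA  (n_A = 6, n_B = 6)
Step 2: Count runs R = 8.
Step 3: Under H0 (random ordering), E[R] = 2*n_A*n_B/(n_A+n_B) + 1 = 2*6*6/12 + 1 = 7.0000.
        Var[R] = 2*n_A*n_B*(2*n_A*n_B - n_A - n_B) / ((n_A+n_B)^2 * (n_A+n_B-1)) = 4320/1584 = 2.7273.
        SD[R] = 1.6514.
Step 4: Continuity-corrected z = (R - 0.5 - E[R]) / SD[R] = (8 - 0.5 - 7.0000) / 1.6514 = 0.3028.
Step 5: Two-sided p-value via normal approximation = 2*(1 - Phi(|z|)) = 0.762069.
Step 6: alpha = 0.1. fail to reject H0.

R = 8, z = 0.3028, p = 0.762069, fail to reject H0.


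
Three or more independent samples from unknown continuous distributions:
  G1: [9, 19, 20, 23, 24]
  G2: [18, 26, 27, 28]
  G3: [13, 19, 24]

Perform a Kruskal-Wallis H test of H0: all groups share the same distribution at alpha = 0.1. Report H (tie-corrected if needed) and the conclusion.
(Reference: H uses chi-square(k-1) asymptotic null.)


Step 1: Combine all N = 12 observations and assign midranks.
sorted (value, group, rank): (9,G1,1), (13,G3,2), (18,G2,3), (19,G1,4.5), (19,G3,4.5), (20,G1,6), (23,G1,7), (24,G1,8.5), (24,G3,8.5), (26,G2,10), (27,G2,11), (28,G2,12)
Step 2: Sum ranks within each group.
R_1 = 27 (n_1 = 5)
R_2 = 36 (n_2 = 4)
R_3 = 15 (n_3 = 3)
Step 3: H = 12/(N(N+1)) * sum(R_i^2/n_i) - 3(N+1)
     = 12/(12*13) * (27^2/5 + 36^2/4 + 15^2/3) - 3*13
     = 0.076923 * 544.8 - 39
     = 2.907692.
Step 4: Ties present; correction factor C = 1 - 12/(12^3 - 12) = 0.993007. Corrected H = 2.907692 / 0.993007 = 2.928169.
Step 5: Under H0, H ~ chi^2(2); p-value = 0.231290.
Step 6: alpha = 0.1. fail to reject H0.

H = 2.9282, df = 2, p = 0.231290, fail to reject H0.


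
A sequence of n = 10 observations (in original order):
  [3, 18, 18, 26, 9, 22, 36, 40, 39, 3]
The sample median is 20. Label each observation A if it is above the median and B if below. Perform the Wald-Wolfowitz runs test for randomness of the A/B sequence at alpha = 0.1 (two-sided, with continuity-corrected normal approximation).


Step 1: Compute median = 20; label A = above, B = below.
Labels in order: BBBABAAAAB  (n_A = 5, n_B = 5)
Step 2: Count runs R = 5.
Step 3: Under H0 (random ordering), E[R] = 2*n_A*n_B/(n_A+n_B) + 1 = 2*5*5/10 + 1 = 6.0000.
        Var[R] = 2*n_A*n_B*(2*n_A*n_B - n_A - n_B) / ((n_A+n_B)^2 * (n_A+n_B-1)) = 2000/900 = 2.2222.
        SD[R] = 1.4907.
Step 4: Continuity-corrected z = (R + 0.5 - E[R]) / SD[R] = (5 + 0.5 - 6.0000) / 1.4907 = -0.3354.
Step 5: Two-sided p-value via normal approximation = 2*(1 - Phi(|z|)) = 0.737316.
Step 6: alpha = 0.1. fail to reject H0.

R = 5, z = -0.3354, p = 0.737316, fail to reject H0.


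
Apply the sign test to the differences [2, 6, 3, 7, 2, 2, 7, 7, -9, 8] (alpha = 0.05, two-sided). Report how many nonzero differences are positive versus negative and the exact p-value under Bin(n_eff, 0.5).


Step 1: Discard zero differences. Original n = 10; n_eff = number of nonzero differences = 10.
Nonzero differences (with sign): +2, +6, +3, +7, +2, +2, +7, +7, -9, +8
Step 2: Count signs: positive = 9, negative = 1.
Step 3: Under H0: P(positive) = 0.5, so the number of positives S ~ Bin(10, 0.5).
Step 4: Two-sided exact p-value = sum of Bin(10,0.5) probabilities at or below the observed probability = 0.021484.
Step 5: alpha = 0.05. reject H0.

n_eff = 10, pos = 9, neg = 1, p = 0.021484, reject H0.


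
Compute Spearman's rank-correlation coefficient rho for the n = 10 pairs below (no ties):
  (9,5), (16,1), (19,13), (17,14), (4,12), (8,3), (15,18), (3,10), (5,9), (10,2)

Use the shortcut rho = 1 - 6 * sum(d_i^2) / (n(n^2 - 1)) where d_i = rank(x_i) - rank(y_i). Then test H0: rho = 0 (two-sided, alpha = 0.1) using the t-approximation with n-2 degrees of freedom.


Step 1: Rank x and y separately (midranks; no ties here).
rank(x): 9->5, 16->8, 19->10, 17->9, 4->2, 8->4, 15->7, 3->1, 5->3, 10->6
rank(y): 5->4, 1->1, 13->8, 14->9, 12->7, 3->3, 18->10, 10->6, 9->5, 2->2
Step 2: d_i = R_x(i) - R_y(i); compute d_i^2.
  (5-4)^2=1, (8-1)^2=49, (10-8)^2=4, (9-9)^2=0, (2-7)^2=25, (4-3)^2=1, (7-10)^2=9, (1-6)^2=25, (3-5)^2=4, (6-2)^2=16
sum(d^2) = 134.
Step 3: rho = 1 - 6*134 / (10*(10^2 - 1)) = 1 - 804/990 = 0.187879.
Step 4: Under H0, t = rho * sqrt((n-2)/(1-rho^2)) = 0.5410 ~ t(8).
Step 5: Two-sided p-value from the t-distribution with 8 df = 0.603218.
Step 6: alpha = 0.1. fail to reject H0.

rho = 0.1879, p = 0.603218, fail to reject H0 at alpha = 0.1.


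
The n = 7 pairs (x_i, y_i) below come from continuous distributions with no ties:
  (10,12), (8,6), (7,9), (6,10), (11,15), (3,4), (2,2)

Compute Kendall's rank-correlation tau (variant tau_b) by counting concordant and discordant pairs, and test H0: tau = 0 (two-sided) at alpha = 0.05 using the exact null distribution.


Step 1: Enumerate the 21 unordered pairs (i,j) with i<j and classify each by sign(x_j-x_i) * sign(y_j-y_i).
  (1,2):dx=-2,dy=-6->C; (1,3):dx=-3,dy=-3->C; (1,4):dx=-4,dy=-2->C; (1,5):dx=+1,dy=+3->C
  (1,6):dx=-7,dy=-8->C; (1,7):dx=-8,dy=-10->C; (2,3):dx=-1,dy=+3->D; (2,4):dx=-2,dy=+4->D
  (2,5):dx=+3,dy=+9->C; (2,6):dx=-5,dy=-2->C; (2,7):dx=-6,dy=-4->C; (3,4):dx=-1,dy=+1->D
  (3,5):dx=+4,dy=+6->C; (3,6):dx=-4,dy=-5->C; (3,7):dx=-5,dy=-7->C; (4,5):dx=+5,dy=+5->C
  (4,6):dx=-3,dy=-6->C; (4,7):dx=-4,dy=-8->C; (5,6):dx=-8,dy=-11->C; (5,7):dx=-9,dy=-13->C
  (6,7):dx=-1,dy=-2->C
Step 2: C = 18, D = 3, total pairs = 21.
Step 3: tau = (C - D)/(n(n-1)/2) = (18 - 3)/21 = 0.714286.
Step 4: Exact two-sided p-value (enumerate n! = 5040 permutations of y under H0): p = 0.030159.
Step 5: alpha = 0.05. reject H0.

tau_b = 0.7143 (C=18, D=3), p = 0.030159, reject H0.


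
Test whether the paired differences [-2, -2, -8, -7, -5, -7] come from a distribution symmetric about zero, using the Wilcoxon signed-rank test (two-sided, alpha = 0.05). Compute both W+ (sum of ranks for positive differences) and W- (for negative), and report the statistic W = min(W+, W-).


Step 1: Drop any zero differences (none here) and take |d_i|.
|d| = [2, 2, 8, 7, 5, 7]
Step 2: Midrank |d_i| (ties get averaged ranks).
ranks: |2|->1.5, |2|->1.5, |8|->6, |7|->4.5, |5|->3, |7|->4.5
Step 3: Attach original signs; sum ranks with positive sign and with negative sign.
W+ = 0 = 0
W- = 1.5 + 1.5 + 6 + 4.5 + 3 + 4.5 = 21
(Check: W+ + W- = 21 should equal n(n+1)/2 = 21.)
Step 4: Test statistic W = min(W+, W-) = 0.
Step 5: Ties in |d|, so use the tie-corrected normal approximation.
        E[W] = n(n+1)/4 = 6*7/4 = 10.5.
        Tie groups: |d|=2 (t=2), |d|=7 (t=2); sum(t^3 - t) = 12.
        Var[W] = n(n+1)(2n+1)/24 - sum(t^3-t)/48 = 546/24 - 12/48 = 22.5.
        z = (W - E[W]) / sqrt(Var[W]) = (0 - 10.5) / 4.7434 = -2.2136.
        Two-sided p = 2*Phi(z) = 0.026857.
Step 6: alpha = 0.05. reject H0.

W+ = 0, W- = 21, W = min = 0, p = 0.026857, reject H0.


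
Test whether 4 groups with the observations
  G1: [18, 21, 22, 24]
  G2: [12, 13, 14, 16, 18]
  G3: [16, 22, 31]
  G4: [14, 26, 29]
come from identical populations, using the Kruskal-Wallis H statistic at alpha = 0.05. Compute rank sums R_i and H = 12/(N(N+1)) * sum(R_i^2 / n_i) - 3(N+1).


Step 1: Combine all N = 15 observations and assign midranks.
sorted (value, group, rank): (12,G2,1), (13,G2,2), (14,G2,3.5), (14,G4,3.5), (16,G2,5.5), (16,G3,5.5), (18,G1,7.5), (18,G2,7.5), (21,G1,9), (22,G1,10.5), (22,G3,10.5), (24,G1,12), (26,G4,13), (29,G4,14), (31,G3,15)
Step 2: Sum ranks within each group.
R_1 = 39 (n_1 = 4)
R_2 = 19.5 (n_2 = 5)
R_3 = 31 (n_3 = 3)
R_4 = 30.5 (n_4 = 3)
Step 3: H = 12/(N(N+1)) * sum(R_i^2/n_i) - 3(N+1)
     = 12/(15*16) * (39^2/4 + 19.5^2/5 + 31^2/3 + 30.5^2/3) - 3*16
     = 0.050000 * 1086.72 - 48
     = 6.335833.
Step 4: Ties present; correction factor C = 1 - 24/(15^3 - 15) = 0.992857. Corrected H = 6.335833 / 0.992857 = 6.381415.
Step 5: Under H0, H ~ chi^2(3); p-value = 0.094458.
Step 6: alpha = 0.05. fail to reject H0.

H = 6.3814, df = 3, p = 0.094458, fail to reject H0.


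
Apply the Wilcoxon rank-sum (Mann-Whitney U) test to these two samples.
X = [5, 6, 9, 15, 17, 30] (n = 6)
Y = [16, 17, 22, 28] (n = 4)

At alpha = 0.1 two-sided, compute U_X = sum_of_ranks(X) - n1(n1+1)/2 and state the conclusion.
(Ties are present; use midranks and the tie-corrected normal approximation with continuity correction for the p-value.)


Step 1: Combine and sort all 10 observations; assign midranks.
sorted (value, group): (5,X), (6,X), (9,X), (15,X), (16,Y), (17,X), (17,Y), (22,Y), (28,Y), (30,X)
ranks: 5->1, 6->2, 9->3, 15->4, 16->5, 17->6.5, 17->6.5, 22->8, 28->9, 30->10
Step 2: Rank sum for X: R1 = 1 + 2 + 3 + 4 + 6.5 + 10 = 26.5.
Step 3: U_X = R1 - n1(n1+1)/2 = 26.5 - 6*7/2 = 26.5 - 21 = 5.5.
       U_Y = n1*n2 - U_X = 24 - 5.5 = 18.5.
Step 4: Ties are present, so use the tie-corrected normal approximation (with continuity correction) for the p-value.
Step 5: p-value = 0.199458; compare to alpha = 0.1. fail to reject H0.

U_X = 5.5, p = 0.199458, fail to reject H0 at alpha = 0.1.


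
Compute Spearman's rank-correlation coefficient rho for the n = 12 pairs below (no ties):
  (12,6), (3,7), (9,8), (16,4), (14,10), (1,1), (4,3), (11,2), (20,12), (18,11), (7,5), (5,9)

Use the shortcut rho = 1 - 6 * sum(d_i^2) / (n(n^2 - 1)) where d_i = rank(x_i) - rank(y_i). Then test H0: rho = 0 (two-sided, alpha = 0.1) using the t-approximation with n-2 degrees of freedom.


Step 1: Rank x and y separately (midranks; no ties here).
rank(x): 12->8, 3->2, 9->6, 16->10, 14->9, 1->1, 4->3, 11->7, 20->12, 18->11, 7->5, 5->4
rank(y): 6->6, 7->7, 8->8, 4->4, 10->10, 1->1, 3->3, 2->2, 12->12, 11->11, 5->5, 9->9
Step 2: d_i = R_x(i) - R_y(i); compute d_i^2.
  (8-6)^2=4, (2-7)^2=25, (6-8)^2=4, (10-4)^2=36, (9-10)^2=1, (1-1)^2=0, (3-3)^2=0, (7-2)^2=25, (12-12)^2=0, (11-11)^2=0, (5-5)^2=0, (4-9)^2=25
sum(d^2) = 120.
Step 3: rho = 1 - 6*120 / (12*(12^2 - 1)) = 1 - 720/1716 = 0.580420.
Step 4: Under H0, t = rho * sqrt((n-2)/(1-rho^2)) = 2.2540 ~ t(10).
Step 5: Two-sided p-value from the t-distribution with 10 df = 0.047856.
Step 6: alpha = 0.1. reject H0.

rho = 0.5804, p = 0.047856, reject H0 at alpha = 0.1.


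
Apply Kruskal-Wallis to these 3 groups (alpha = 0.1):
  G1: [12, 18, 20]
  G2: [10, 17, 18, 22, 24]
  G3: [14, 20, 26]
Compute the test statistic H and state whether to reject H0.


Step 1: Combine all N = 11 observations and assign midranks.
sorted (value, group, rank): (10,G2,1), (12,G1,2), (14,G3,3), (17,G2,4), (18,G1,5.5), (18,G2,5.5), (20,G1,7.5), (20,G3,7.5), (22,G2,9), (24,G2,10), (26,G3,11)
Step 2: Sum ranks within each group.
R_1 = 15 (n_1 = 3)
R_2 = 29.5 (n_2 = 5)
R_3 = 21.5 (n_3 = 3)
Step 3: H = 12/(N(N+1)) * sum(R_i^2/n_i) - 3(N+1)
     = 12/(11*12) * (15^2/3 + 29.5^2/5 + 21.5^2/3) - 3*12
     = 0.090909 * 403.133 - 36
     = 0.648485.
Step 4: Ties present; correction factor C = 1 - 12/(11^3 - 11) = 0.990909. Corrected H = 0.648485 / 0.990909 = 0.654434.
Step 5: Under H0, H ~ chi^2(2); p-value = 0.720927.
Step 6: alpha = 0.1. fail to reject H0.

H = 0.6544, df = 2, p = 0.720927, fail to reject H0.


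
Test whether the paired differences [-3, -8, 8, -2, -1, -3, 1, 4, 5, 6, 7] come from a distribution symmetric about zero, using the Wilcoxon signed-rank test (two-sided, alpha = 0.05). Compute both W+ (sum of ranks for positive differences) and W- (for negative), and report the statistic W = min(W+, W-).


Step 1: Drop any zero differences (none here) and take |d_i|.
|d| = [3, 8, 8, 2, 1, 3, 1, 4, 5, 6, 7]
Step 2: Midrank |d_i| (ties get averaged ranks).
ranks: |3|->4.5, |8|->10.5, |8|->10.5, |2|->3, |1|->1.5, |3|->4.5, |1|->1.5, |4|->6, |5|->7, |6|->8, |7|->9
Step 3: Attach original signs; sum ranks with positive sign and with negative sign.
W+ = 10.5 + 1.5 + 6 + 7 + 8 + 9 = 42
W- = 4.5 + 10.5 + 3 + 1.5 + 4.5 = 24
(Check: W+ + W- = 66 should equal n(n+1)/2 = 66.)
Step 4: Test statistic W = min(W+, W-) = 24.
Step 5: Ties in |d|, so use the tie-corrected normal approximation.
        E[W] = n(n+1)/4 = 11*12/4 = 33.
        Tie groups: |d|=1 (t=2), |d|=3 (t=2), |d|=8 (t=2); sum(t^3 - t) = 18.
        Var[W] = n(n+1)(2n+1)/24 - sum(t^3-t)/48 = 3036/24 - 18/48 = 126.125.
        z = (W - E[W]) / sqrt(Var[W]) = (24 - 33) / 11.2305 = -0.8014.
        Two-sided p = 2*Phi(z) = 0.422908.
Step 6: alpha = 0.05. fail to reject H0.

W+ = 42, W- = 24, W = min = 24, p = 0.422908, fail to reject H0.


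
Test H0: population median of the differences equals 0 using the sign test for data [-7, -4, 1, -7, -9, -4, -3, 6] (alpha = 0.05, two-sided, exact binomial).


Step 1: Discard zero differences. Original n = 8; n_eff = number of nonzero differences = 8.
Nonzero differences (with sign): -7, -4, +1, -7, -9, -4, -3, +6
Step 2: Count signs: positive = 2, negative = 6.
Step 3: Under H0: P(positive) = 0.5, so the number of positives S ~ Bin(8, 0.5).
Step 4: Two-sided exact p-value = sum of Bin(8,0.5) probabilities at or below the observed probability = 0.289062.
Step 5: alpha = 0.05. fail to reject H0.

n_eff = 8, pos = 2, neg = 6, p = 0.289062, fail to reject H0.


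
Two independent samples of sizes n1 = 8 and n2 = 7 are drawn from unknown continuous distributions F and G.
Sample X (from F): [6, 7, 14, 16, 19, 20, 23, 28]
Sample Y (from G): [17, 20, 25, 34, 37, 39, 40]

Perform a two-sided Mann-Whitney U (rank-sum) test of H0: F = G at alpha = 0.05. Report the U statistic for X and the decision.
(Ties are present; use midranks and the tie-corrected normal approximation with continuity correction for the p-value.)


Step 1: Combine and sort all 15 observations; assign midranks.
sorted (value, group): (6,X), (7,X), (14,X), (16,X), (17,Y), (19,X), (20,X), (20,Y), (23,X), (25,Y), (28,X), (34,Y), (37,Y), (39,Y), (40,Y)
ranks: 6->1, 7->2, 14->3, 16->4, 17->5, 19->6, 20->7.5, 20->7.5, 23->9, 25->10, 28->11, 34->12, 37->13, 39->14, 40->15
Step 2: Rank sum for X: R1 = 1 + 2 + 3 + 4 + 6 + 7.5 + 9 + 11 = 43.5.
Step 3: U_X = R1 - n1(n1+1)/2 = 43.5 - 8*9/2 = 43.5 - 36 = 7.5.
       U_Y = n1*n2 - U_X = 56 - 7.5 = 48.5.
Step 4: Ties are present, so use the tie-corrected normal approximation (with continuity correction) for the p-value.
Step 5: p-value = 0.020524; compare to alpha = 0.05. reject H0.

U_X = 7.5, p = 0.020524, reject H0 at alpha = 0.05.


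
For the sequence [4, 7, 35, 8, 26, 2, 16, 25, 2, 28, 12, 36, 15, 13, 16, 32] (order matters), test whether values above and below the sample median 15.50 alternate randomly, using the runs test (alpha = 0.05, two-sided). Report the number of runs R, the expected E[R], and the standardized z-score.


Step 1: Compute median = 15.50; label A = above, B = below.
Labels in order: BBABABAABABABBAA  (n_A = 8, n_B = 8)
Step 2: Count runs R = 12.
Step 3: Under H0 (random ordering), E[R] = 2*n_A*n_B/(n_A+n_B) + 1 = 2*8*8/16 + 1 = 9.0000.
        Var[R] = 2*n_A*n_B*(2*n_A*n_B - n_A - n_B) / ((n_A+n_B)^2 * (n_A+n_B-1)) = 14336/3840 = 3.7333.
        SD[R] = 1.9322.
Step 4: Continuity-corrected z = (R - 0.5 - E[R]) / SD[R] = (12 - 0.5 - 9.0000) / 1.9322 = 1.2939.
Step 5: Two-sided p-value via normal approximation = 2*(1 - Phi(|z|)) = 0.195709.
Step 6: alpha = 0.05. fail to reject H0.

R = 12, z = 1.2939, p = 0.195709, fail to reject H0.


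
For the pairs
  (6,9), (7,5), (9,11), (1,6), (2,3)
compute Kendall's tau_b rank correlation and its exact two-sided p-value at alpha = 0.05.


Step 1: Enumerate the 10 unordered pairs (i,j) with i<j and classify each by sign(x_j-x_i) * sign(y_j-y_i).
  (1,2):dx=+1,dy=-4->D; (1,3):dx=+3,dy=+2->C; (1,4):dx=-5,dy=-3->C; (1,5):dx=-4,dy=-6->C
  (2,3):dx=+2,dy=+6->C; (2,4):dx=-6,dy=+1->D; (2,5):dx=-5,dy=-2->C; (3,4):dx=-8,dy=-5->C
  (3,5):dx=-7,dy=-8->C; (4,5):dx=+1,dy=-3->D
Step 2: C = 7, D = 3, total pairs = 10.
Step 3: tau = (C - D)/(n(n-1)/2) = (7 - 3)/10 = 0.400000.
Step 4: Exact two-sided p-value (enumerate n! = 120 permutations of y under H0): p = 0.483333.
Step 5: alpha = 0.05. fail to reject H0.

tau_b = 0.4000 (C=7, D=3), p = 0.483333, fail to reject H0.


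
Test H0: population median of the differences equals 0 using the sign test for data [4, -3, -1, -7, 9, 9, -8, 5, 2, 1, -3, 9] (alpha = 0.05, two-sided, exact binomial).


Step 1: Discard zero differences. Original n = 12; n_eff = number of nonzero differences = 12.
Nonzero differences (with sign): +4, -3, -1, -7, +9, +9, -8, +5, +2, +1, -3, +9
Step 2: Count signs: positive = 7, negative = 5.
Step 3: Under H0: P(positive) = 0.5, so the number of positives S ~ Bin(12, 0.5).
Step 4: Two-sided exact p-value = sum of Bin(12,0.5) probabilities at or below the observed probability = 0.774414.
Step 5: alpha = 0.05. fail to reject H0.

n_eff = 12, pos = 7, neg = 5, p = 0.774414, fail to reject H0.


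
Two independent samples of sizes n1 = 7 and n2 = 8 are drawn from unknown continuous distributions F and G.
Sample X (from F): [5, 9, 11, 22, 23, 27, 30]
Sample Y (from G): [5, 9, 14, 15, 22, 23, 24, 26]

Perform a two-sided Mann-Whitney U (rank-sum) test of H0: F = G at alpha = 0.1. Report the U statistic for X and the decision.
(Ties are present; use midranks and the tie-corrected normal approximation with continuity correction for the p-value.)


Step 1: Combine and sort all 15 observations; assign midranks.
sorted (value, group): (5,X), (5,Y), (9,X), (9,Y), (11,X), (14,Y), (15,Y), (22,X), (22,Y), (23,X), (23,Y), (24,Y), (26,Y), (27,X), (30,X)
ranks: 5->1.5, 5->1.5, 9->3.5, 9->3.5, 11->5, 14->6, 15->7, 22->8.5, 22->8.5, 23->10.5, 23->10.5, 24->12, 26->13, 27->14, 30->15
Step 2: Rank sum for X: R1 = 1.5 + 3.5 + 5 + 8.5 + 10.5 + 14 + 15 = 58.
Step 3: U_X = R1 - n1(n1+1)/2 = 58 - 7*8/2 = 58 - 28 = 30.
       U_Y = n1*n2 - U_X = 56 - 30 = 26.
Step 4: Ties are present, so use the tie-corrected normal approximation (with continuity correction) for the p-value.
Step 5: p-value = 0.861697; compare to alpha = 0.1. fail to reject H0.

U_X = 30, p = 0.861697, fail to reject H0 at alpha = 0.1.


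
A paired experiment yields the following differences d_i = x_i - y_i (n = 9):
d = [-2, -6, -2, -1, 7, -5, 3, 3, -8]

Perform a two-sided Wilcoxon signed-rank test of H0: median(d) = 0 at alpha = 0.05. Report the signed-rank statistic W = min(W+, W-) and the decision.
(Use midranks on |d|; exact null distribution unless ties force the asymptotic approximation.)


Step 1: Drop any zero differences (none here) and take |d_i|.
|d| = [2, 6, 2, 1, 7, 5, 3, 3, 8]
Step 2: Midrank |d_i| (ties get averaged ranks).
ranks: |2|->2.5, |6|->7, |2|->2.5, |1|->1, |7|->8, |5|->6, |3|->4.5, |3|->4.5, |8|->9
Step 3: Attach original signs; sum ranks with positive sign and with negative sign.
W+ = 8 + 4.5 + 4.5 = 17
W- = 2.5 + 7 + 2.5 + 1 + 6 + 9 = 28
(Check: W+ + W- = 45 should equal n(n+1)/2 = 45.)
Step 4: Test statistic W = min(W+, W-) = 17.
Step 5: Ties in |d|, so use the tie-corrected normal approximation.
        E[W] = n(n+1)/4 = 9*10/4 = 22.5.
        Tie groups: |d|=2 (t=2), |d|=3 (t=2); sum(t^3 - t) = 12.
        Var[W] = n(n+1)(2n+1)/24 - sum(t^3-t)/48 = 1710/24 - 12/48 = 71.
        z = (W - E[W]) / sqrt(Var[W]) = (17 - 22.5) / 8.4261 = -0.6527.
        Two-sided p = 2*Phi(z) = 0.513930.
Step 6: alpha = 0.05. fail to reject H0.

W+ = 17, W- = 28, W = min = 17, p = 0.513930, fail to reject H0.


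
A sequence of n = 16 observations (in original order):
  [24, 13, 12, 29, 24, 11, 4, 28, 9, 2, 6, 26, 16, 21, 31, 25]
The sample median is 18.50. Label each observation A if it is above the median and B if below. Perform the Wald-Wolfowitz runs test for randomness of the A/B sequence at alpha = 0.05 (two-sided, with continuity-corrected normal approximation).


Step 1: Compute median = 18.50; label A = above, B = below.
Labels in order: ABBAABBABBBABAAA  (n_A = 8, n_B = 8)
Step 2: Count runs R = 9.
Step 3: Under H0 (random ordering), E[R] = 2*n_A*n_B/(n_A+n_B) + 1 = 2*8*8/16 + 1 = 9.0000.
        Var[R] = 2*n_A*n_B*(2*n_A*n_B - n_A - n_B) / ((n_A+n_B)^2 * (n_A+n_B-1)) = 14336/3840 = 3.7333.
        SD[R] = 1.9322.
Step 4: R = E[R], so z = 0 with no continuity correction.
Step 5: Two-sided p-value via normal approximation = 2*(1 - Phi(|z|)) = 1.000000.
Step 6: alpha = 0.05. fail to reject H0.

R = 9, z = 0.0000, p = 1.000000, fail to reject H0.


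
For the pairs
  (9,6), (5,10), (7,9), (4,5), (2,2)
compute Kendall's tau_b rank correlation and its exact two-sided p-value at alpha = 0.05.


Step 1: Enumerate the 10 unordered pairs (i,j) with i<j and classify each by sign(x_j-x_i) * sign(y_j-y_i).
  (1,2):dx=-4,dy=+4->D; (1,3):dx=-2,dy=+3->D; (1,4):dx=-5,dy=-1->C; (1,5):dx=-7,dy=-4->C
  (2,3):dx=+2,dy=-1->D; (2,4):dx=-1,dy=-5->C; (2,5):dx=-3,dy=-8->C; (3,4):dx=-3,dy=-4->C
  (3,5):dx=-5,dy=-7->C; (4,5):dx=-2,dy=-3->C
Step 2: C = 7, D = 3, total pairs = 10.
Step 3: tau = (C - D)/(n(n-1)/2) = (7 - 3)/10 = 0.400000.
Step 4: Exact two-sided p-value (enumerate n! = 120 permutations of y under H0): p = 0.483333.
Step 5: alpha = 0.05. fail to reject H0.

tau_b = 0.4000 (C=7, D=3), p = 0.483333, fail to reject H0.


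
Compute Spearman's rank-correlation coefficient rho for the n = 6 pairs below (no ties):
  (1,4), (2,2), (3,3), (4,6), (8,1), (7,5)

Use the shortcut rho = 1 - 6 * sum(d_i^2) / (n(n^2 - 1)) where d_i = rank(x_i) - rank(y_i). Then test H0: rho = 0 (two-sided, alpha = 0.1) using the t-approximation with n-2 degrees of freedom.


Step 1: Rank x and y separately (midranks; no ties here).
rank(x): 1->1, 2->2, 3->3, 4->4, 8->6, 7->5
rank(y): 4->4, 2->2, 3->3, 6->6, 1->1, 5->5
Step 2: d_i = R_x(i) - R_y(i); compute d_i^2.
  (1-4)^2=9, (2-2)^2=0, (3-3)^2=0, (4-6)^2=4, (6-1)^2=25, (5-5)^2=0
sum(d^2) = 38.
Step 3: rho = 1 - 6*38 / (6*(6^2 - 1)) = 1 - 228/210 = -0.085714.
Step 4: Under H0, t = rho * sqrt((n-2)/(1-rho^2)) = -0.1721 ~ t(4).
Step 5: Two-sided p-value from the t-distribution with 4 df = 0.871743.
Step 6: alpha = 0.1. fail to reject H0.

rho = -0.0857, p = 0.871743, fail to reject H0 at alpha = 0.1.


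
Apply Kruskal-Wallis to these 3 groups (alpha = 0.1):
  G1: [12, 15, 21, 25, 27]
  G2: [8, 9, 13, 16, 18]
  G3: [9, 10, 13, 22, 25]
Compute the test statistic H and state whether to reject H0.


Step 1: Combine all N = 15 observations and assign midranks.
sorted (value, group, rank): (8,G2,1), (9,G2,2.5), (9,G3,2.5), (10,G3,4), (12,G1,5), (13,G2,6.5), (13,G3,6.5), (15,G1,8), (16,G2,9), (18,G2,10), (21,G1,11), (22,G3,12), (25,G1,13.5), (25,G3,13.5), (27,G1,15)
Step 2: Sum ranks within each group.
R_1 = 52.5 (n_1 = 5)
R_2 = 29 (n_2 = 5)
R_3 = 38.5 (n_3 = 5)
Step 3: H = 12/(N(N+1)) * sum(R_i^2/n_i) - 3(N+1)
     = 12/(15*16) * (52.5^2/5 + 29^2/5 + 38.5^2/5) - 3*16
     = 0.050000 * 1015.9 - 48
     = 2.795000.
Step 4: Ties present; correction factor C = 1 - 18/(15^3 - 15) = 0.994643. Corrected H = 2.795000 / 0.994643 = 2.810054.
Step 5: Under H0, H ~ chi^2(2); p-value = 0.245360.
Step 6: alpha = 0.1. fail to reject H0.

H = 2.8101, df = 2, p = 0.245360, fail to reject H0.


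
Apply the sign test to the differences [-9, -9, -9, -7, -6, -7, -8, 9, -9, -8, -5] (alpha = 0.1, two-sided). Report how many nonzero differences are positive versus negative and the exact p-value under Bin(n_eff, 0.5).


Step 1: Discard zero differences. Original n = 11; n_eff = number of nonzero differences = 11.
Nonzero differences (with sign): -9, -9, -9, -7, -6, -7, -8, +9, -9, -8, -5
Step 2: Count signs: positive = 1, negative = 10.
Step 3: Under H0: P(positive) = 0.5, so the number of positives S ~ Bin(11, 0.5).
Step 4: Two-sided exact p-value = sum of Bin(11,0.5) probabilities at or below the observed probability = 0.011719.
Step 5: alpha = 0.1. reject H0.

n_eff = 11, pos = 1, neg = 10, p = 0.011719, reject H0.


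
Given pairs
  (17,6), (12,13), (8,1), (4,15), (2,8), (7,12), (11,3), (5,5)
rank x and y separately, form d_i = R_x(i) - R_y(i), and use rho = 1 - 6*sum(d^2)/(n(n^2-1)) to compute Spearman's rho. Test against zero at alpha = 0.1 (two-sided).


Step 1: Rank x and y separately (midranks; no ties here).
rank(x): 17->8, 12->7, 8->5, 4->2, 2->1, 7->4, 11->6, 5->3
rank(y): 6->4, 13->7, 1->1, 15->8, 8->5, 12->6, 3->2, 5->3
Step 2: d_i = R_x(i) - R_y(i); compute d_i^2.
  (8-4)^2=16, (7-7)^2=0, (5-1)^2=16, (2-8)^2=36, (1-5)^2=16, (4-6)^2=4, (6-2)^2=16, (3-3)^2=0
sum(d^2) = 104.
Step 3: rho = 1 - 6*104 / (8*(8^2 - 1)) = 1 - 624/504 = -0.238095.
Step 4: Under H0, t = rho * sqrt((n-2)/(1-rho^2)) = -0.6005 ~ t(6).
Step 5: Two-sided p-value from the t-distribution with 6 df = 0.570156.
Step 6: alpha = 0.1. fail to reject H0.

rho = -0.2381, p = 0.570156, fail to reject H0 at alpha = 0.1.


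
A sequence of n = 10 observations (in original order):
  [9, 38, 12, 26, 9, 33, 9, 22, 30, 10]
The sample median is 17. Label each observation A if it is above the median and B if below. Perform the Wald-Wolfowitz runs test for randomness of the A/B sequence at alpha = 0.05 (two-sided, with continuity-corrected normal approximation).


Step 1: Compute median = 17; label A = above, B = below.
Labels in order: BABABABAAB  (n_A = 5, n_B = 5)
Step 2: Count runs R = 9.
Step 3: Under H0 (random ordering), E[R] = 2*n_A*n_B/(n_A+n_B) + 1 = 2*5*5/10 + 1 = 6.0000.
        Var[R] = 2*n_A*n_B*(2*n_A*n_B - n_A - n_B) / ((n_A+n_B)^2 * (n_A+n_B-1)) = 2000/900 = 2.2222.
        SD[R] = 1.4907.
Step 4: Continuity-corrected z = (R - 0.5 - E[R]) / SD[R] = (9 - 0.5 - 6.0000) / 1.4907 = 1.6771.
Step 5: Two-sided p-value via normal approximation = 2*(1 - Phi(|z|)) = 0.093533.
Step 6: alpha = 0.05. fail to reject H0.

R = 9, z = 1.6771, p = 0.093533, fail to reject H0.


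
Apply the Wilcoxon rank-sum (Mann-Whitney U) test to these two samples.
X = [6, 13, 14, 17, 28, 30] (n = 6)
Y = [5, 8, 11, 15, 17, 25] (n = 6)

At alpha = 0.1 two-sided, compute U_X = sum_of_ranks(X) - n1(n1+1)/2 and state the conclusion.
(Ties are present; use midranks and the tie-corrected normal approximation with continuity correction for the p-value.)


Step 1: Combine and sort all 12 observations; assign midranks.
sorted (value, group): (5,Y), (6,X), (8,Y), (11,Y), (13,X), (14,X), (15,Y), (17,X), (17,Y), (25,Y), (28,X), (30,X)
ranks: 5->1, 6->2, 8->3, 11->4, 13->5, 14->6, 15->7, 17->8.5, 17->8.5, 25->10, 28->11, 30->12
Step 2: Rank sum for X: R1 = 2 + 5 + 6 + 8.5 + 11 + 12 = 44.5.
Step 3: U_X = R1 - n1(n1+1)/2 = 44.5 - 6*7/2 = 44.5 - 21 = 23.5.
       U_Y = n1*n2 - U_X = 36 - 23.5 = 12.5.
Step 4: Ties are present, so use the tie-corrected normal approximation (with continuity correction) for the p-value.
Step 5: p-value = 0.422527; compare to alpha = 0.1. fail to reject H0.

U_X = 23.5, p = 0.422527, fail to reject H0 at alpha = 0.1.


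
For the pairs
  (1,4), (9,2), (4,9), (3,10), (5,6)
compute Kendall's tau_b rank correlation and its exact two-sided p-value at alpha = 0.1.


Step 1: Enumerate the 10 unordered pairs (i,j) with i<j and classify each by sign(x_j-x_i) * sign(y_j-y_i).
  (1,2):dx=+8,dy=-2->D; (1,3):dx=+3,dy=+5->C; (1,4):dx=+2,dy=+6->C; (1,5):dx=+4,dy=+2->C
  (2,3):dx=-5,dy=+7->D; (2,4):dx=-6,dy=+8->D; (2,5):dx=-4,dy=+4->D; (3,4):dx=-1,dy=+1->D
  (3,5):dx=+1,dy=-3->D; (4,5):dx=+2,dy=-4->D
Step 2: C = 3, D = 7, total pairs = 10.
Step 3: tau = (C - D)/(n(n-1)/2) = (3 - 7)/10 = -0.400000.
Step 4: Exact two-sided p-value (enumerate n! = 120 permutations of y under H0): p = 0.483333.
Step 5: alpha = 0.1. fail to reject H0.

tau_b = -0.4000 (C=3, D=7), p = 0.483333, fail to reject H0.


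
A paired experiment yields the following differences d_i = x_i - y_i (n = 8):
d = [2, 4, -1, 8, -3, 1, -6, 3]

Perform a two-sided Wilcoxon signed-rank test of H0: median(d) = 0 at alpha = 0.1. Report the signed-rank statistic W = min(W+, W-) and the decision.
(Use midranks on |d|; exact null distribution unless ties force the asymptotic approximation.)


Step 1: Drop any zero differences (none here) and take |d_i|.
|d| = [2, 4, 1, 8, 3, 1, 6, 3]
Step 2: Midrank |d_i| (ties get averaged ranks).
ranks: |2|->3, |4|->6, |1|->1.5, |8|->8, |3|->4.5, |1|->1.5, |6|->7, |3|->4.5
Step 3: Attach original signs; sum ranks with positive sign and with negative sign.
W+ = 3 + 6 + 8 + 1.5 + 4.5 = 23
W- = 1.5 + 4.5 + 7 = 13
(Check: W+ + W- = 36 should equal n(n+1)/2 = 36.)
Step 4: Test statistic W = min(W+, W-) = 13.
Step 5: Ties in |d|, so use the tie-corrected normal approximation.
        E[W] = n(n+1)/4 = 8*9/4 = 18.
        Tie groups: |d|=1 (t=2), |d|=3 (t=2); sum(t^3 - t) = 12.
        Var[W] = n(n+1)(2n+1)/24 - sum(t^3-t)/48 = 1224/24 - 12/48 = 50.75.
        z = (W - E[W]) / sqrt(Var[W]) = (13 - 18) / 7.1239 = -0.7019.
        Two-sided p = 2*Phi(z) = 0.482765.
Step 6: alpha = 0.1. fail to reject H0.

W+ = 23, W- = 13, W = min = 13, p = 0.482765, fail to reject H0.


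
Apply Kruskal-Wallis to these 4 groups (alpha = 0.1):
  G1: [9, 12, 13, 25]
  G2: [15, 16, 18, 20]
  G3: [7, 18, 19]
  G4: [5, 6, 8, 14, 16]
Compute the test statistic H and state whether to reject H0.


Step 1: Combine all N = 16 observations and assign midranks.
sorted (value, group, rank): (5,G4,1), (6,G4,2), (7,G3,3), (8,G4,4), (9,G1,5), (12,G1,6), (13,G1,7), (14,G4,8), (15,G2,9), (16,G2,10.5), (16,G4,10.5), (18,G2,12.5), (18,G3,12.5), (19,G3,14), (20,G2,15), (25,G1,16)
Step 2: Sum ranks within each group.
R_1 = 34 (n_1 = 4)
R_2 = 47 (n_2 = 4)
R_3 = 29.5 (n_3 = 3)
R_4 = 25.5 (n_4 = 5)
Step 3: H = 12/(N(N+1)) * sum(R_i^2/n_i) - 3(N+1)
     = 12/(16*17) * (34^2/4 + 47^2/4 + 29.5^2/3 + 25.5^2/5) - 3*17
     = 0.044118 * 1261.38 - 51
     = 4.649265.
Step 4: Ties present; correction factor C = 1 - 12/(16^3 - 16) = 0.997059. Corrected H = 4.649265 / 0.997059 = 4.662979.
Step 5: Under H0, H ~ chi^2(3); p-value = 0.198206.
Step 6: alpha = 0.1. fail to reject H0.

H = 4.6630, df = 3, p = 0.198206, fail to reject H0.


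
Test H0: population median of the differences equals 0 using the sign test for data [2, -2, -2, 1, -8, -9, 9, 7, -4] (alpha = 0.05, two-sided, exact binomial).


Step 1: Discard zero differences. Original n = 9; n_eff = number of nonzero differences = 9.
Nonzero differences (with sign): +2, -2, -2, +1, -8, -9, +9, +7, -4
Step 2: Count signs: positive = 4, negative = 5.
Step 3: Under H0: P(positive) = 0.5, so the number of positives S ~ Bin(9, 0.5).
Step 4: Two-sided exact p-value = sum of Bin(9,0.5) probabilities at or below the observed probability = 1.000000.
Step 5: alpha = 0.05. fail to reject H0.

n_eff = 9, pos = 4, neg = 5, p = 1.000000, fail to reject H0.


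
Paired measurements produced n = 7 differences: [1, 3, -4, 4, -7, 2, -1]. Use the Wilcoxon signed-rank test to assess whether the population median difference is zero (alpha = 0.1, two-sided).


Step 1: Drop any zero differences (none here) and take |d_i|.
|d| = [1, 3, 4, 4, 7, 2, 1]
Step 2: Midrank |d_i| (ties get averaged ranks).
ranks: |1|->1.5, |3|->4, |4|->5.5, |4|->5.5, |7|->7, |2|->3, |1|->1.5
Step 3: Attach original signs; sum ranks with positive sign and with negative sign.
W+ = 1.5 + 4 + 5.5 + 3 = 14
W- = 5.5 + 7 + 1.5 = 14
(Check: W+ + W- = 28 should equal n(n+1)/2 = 28.)
Step 4: Test statistic W = min(W+, W-) = 14.
Step 5: Ties in |d|, so use the tie-corrected normal approximation.
        E[W] = n(n+1)/4 = 7*8/4 = 14.
        Tie groups: |d|=1 (t=2), |d|=4 (t=2); sum(t^3 - t) = 12.
        Var[W] = n(n+1)(2n+1)/24 - sum(t^3-t)/48 = 840/24 - 12/48 = 34.75.
        z = (W - E[W]) / sqrt(Var[W]) = (14 - 14) / 5.8949 = 0.0000.
        Two-sided p = 2*Phi(z) = 1.000000.
Step 6: alpha = 0.1. fail to reject H0.

W+ = 14, W- = 14, W = min = 14, p = 1.000000, fail to reject H0.


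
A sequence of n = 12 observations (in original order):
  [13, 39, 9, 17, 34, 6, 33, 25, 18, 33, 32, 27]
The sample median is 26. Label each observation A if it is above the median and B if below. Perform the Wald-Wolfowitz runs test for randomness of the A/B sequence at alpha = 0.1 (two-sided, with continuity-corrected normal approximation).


Step 1: Compute median = 26; label A = above, B = below.
Labels in order: BABBABABBAAA  (n_A = 6, n_B = 6)
Step 2: Count runs R = 8.
Step 3: Under H0 (random ordering), E[R] = 2*n_A*n_B/(n_A+n_B) + 1 = 2*6*6/12 + 1 = 7.0000.
        Var[R] = 2*n_A*n_B*(2*n_A*n_B - n_A - n_B) / ((n_A+n_B)^2 * (n_A+n_B-1)) = 4320/1584 = 2.7273.
        SD[R] = 1.6514.
Step 4: Continuity-corrected z = (R - 0.5 - E[R]) / SD[R] = (8 - 0.5 - 7.0000) / 1.6514 = 0.3028.
Step 5: Two-sided p-value via normal approximation = 2*(1 - Phi(|z|)) = 0.762069.
Step 6: alpha = 0.1. fail to reject H0.

R = 8, z = 0.3028, p = 0.762069, fail to reject H0.


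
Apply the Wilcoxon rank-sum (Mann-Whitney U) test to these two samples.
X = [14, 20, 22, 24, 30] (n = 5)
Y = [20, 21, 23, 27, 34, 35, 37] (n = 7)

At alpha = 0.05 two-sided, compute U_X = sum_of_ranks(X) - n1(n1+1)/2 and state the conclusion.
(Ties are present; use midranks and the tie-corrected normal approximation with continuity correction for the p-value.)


Step 1: Combine and sort all 12 observations; assign midranks.
sorted (value, group): (14,X), (20,X), (20,Y), (21,Y), (22,X), (23,Y), (24,X), (27,Y), (30,X), (34,Y), (35,Y), (37,Y)
ranks: 14->1, 20->2.5, 20->2.5, 21->4, 22->5, 23->6, 24->7, 27->8, 30->9, 34->10, 35->11, 37->12
Step 2: Rank sum for X: R1 = 1 + 2.5 + 5 + 7 + 9 = 24.5.
Step 3: U_X = R1 - n1(n1+1)/2 = 24.5 - 5*6/2 = 24.5 - 15 = 9.5.
       U_Y = n1*n2 - U_X = 35 - 9.5 = 25.5.
Step 4: Ties are present, so use the tie-corrected normal approximation (with continuity correction) for the p-value.
Step 5: p-value = 0.222415; compare to alpha = 0.05. fail to reject H0.

U_X = 9.5, p = 0.222415, fail to reject H0 at alpha = 0.05.


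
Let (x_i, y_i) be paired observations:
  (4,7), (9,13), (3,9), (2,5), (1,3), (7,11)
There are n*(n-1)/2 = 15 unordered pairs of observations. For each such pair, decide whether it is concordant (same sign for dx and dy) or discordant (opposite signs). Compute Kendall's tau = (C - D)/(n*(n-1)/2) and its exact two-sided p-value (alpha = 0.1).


Step 1: Enumerate the 15 unordered pairs (i,j) with i<j and classify each by sign(x_j-x_i) * sign(y_j-y_i).
  (1,2):dx=+5,dy=+6->C; (1,3):dx=-1,dy=+2->D; (1,4):dx=-2,dy=-2->C; (1,5):dx=-3,dy=-4->C
  (1,6):dx=+3,dy=+4->C; (2,3):dx=-6,dy=-4->C; (2,4):dx=-7,dy=-8->C; (2,5):dx=-8,dy=-10->C
  (2,6):dx=-2,dy=-2->C; (3,4):dx=-1,dy=-4->C; (3,5):dx=-2,dy=-6->C; (3,6):dx=+4,dy=+2->C
  (4,5):dx=-1,dy=-2->C; (4,6):dx=+5,dy=+6->C; (5,6):dx=+6,dy=+8->C
Step 2: C = 14, D = 1, total pairs = 15.
Step 3: tau = (C - D)/(n(n-1)/2) = (14 - 1)/15 = 0.866667.
Step 4: Exact two-sided p-value (enumerate n! = 720 permutations of y under H0): p = 0.016667.
Step 5: alpha = 0.1. reject H0.

tau_b = 0.8667 (C=14, D=1), p = 0.016667, reject H0.


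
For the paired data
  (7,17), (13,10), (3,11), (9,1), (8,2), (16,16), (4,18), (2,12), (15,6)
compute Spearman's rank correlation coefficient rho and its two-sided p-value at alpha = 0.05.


Step 1: Rank x and y separately (midranks; no ties here).
rank(x): 7->4, 13->7, 3->2, 9->6, 8->5, 16->9, 4->3, 2->1, 15->8
rank(y): 17->8, 10->4, 11->5, 1->1, 2->2, 16->7, 18->9, 12->6, 6->3
Step 2: d_i = R_x(i) - R_y(i); compute d_i^2.
  (4-8)^2=16, (7-4)^2=9, (2-5)^2=9, (6-1)^2=25, (5-2)^2=9, (9-7)^2=4, (3-9)^2=36, (1-6)^2=25, (8-3)^2=25
sum(d^2) = 158.
Step 3: rho = 1 - 6*158 / (9*(9^2 - 1)) = 1 - 948/720 = -0.316667.
Step 4: Under H0, t = rho * sqrt((n-2)/(1-rho^2)) = -0.8833 ~ t(7).
Step 5: Two-sided p-value from the t-distribution with 7 df = 0.406397.
Step 6: alpha = 0.05. fail to reject H0.

rho = -0.3167, p = 0.406397, fail to reject H0 at alpha = 0.05.
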